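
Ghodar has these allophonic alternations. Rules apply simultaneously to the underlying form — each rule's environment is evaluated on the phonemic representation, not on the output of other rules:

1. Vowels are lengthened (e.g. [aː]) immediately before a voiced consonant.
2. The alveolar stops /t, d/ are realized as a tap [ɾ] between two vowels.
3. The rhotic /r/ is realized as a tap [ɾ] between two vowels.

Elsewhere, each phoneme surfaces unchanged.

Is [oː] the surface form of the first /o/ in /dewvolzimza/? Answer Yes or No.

/o/ (between /v/ and /l/) occurs before a voiced consonant → [oː] by rule 1.
The actual realization is [oː], which matches [oː].

Yes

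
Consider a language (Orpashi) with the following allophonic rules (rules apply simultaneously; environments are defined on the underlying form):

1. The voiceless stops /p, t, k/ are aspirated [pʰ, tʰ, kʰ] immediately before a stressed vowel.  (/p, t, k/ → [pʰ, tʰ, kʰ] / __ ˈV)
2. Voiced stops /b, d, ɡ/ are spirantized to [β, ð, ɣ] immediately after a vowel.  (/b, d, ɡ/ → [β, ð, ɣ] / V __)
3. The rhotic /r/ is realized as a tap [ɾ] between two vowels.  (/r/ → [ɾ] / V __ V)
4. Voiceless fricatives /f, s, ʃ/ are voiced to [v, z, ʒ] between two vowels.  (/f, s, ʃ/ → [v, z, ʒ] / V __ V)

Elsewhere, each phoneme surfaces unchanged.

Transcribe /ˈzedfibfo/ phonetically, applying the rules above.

[ˈzeðfiβfo]

/z/ (word-initial): no rule targets it → [z].
/e/ (between /z/ and /d/): no rule targets it → [e].
/d/ — between /e/ and /f/, immediately after a vowel — surfaces as [ð] (rule 2).
/f/ (between /d/ and /i/) fails the environment for rule 4, so it stays [f].
/i/ (between /f/ and /b/) is unaffected → [i].
Rule 2 applies to /b/ (between /i/ and /f/: immediately after a vowel) → [β].
/f/ (between /b/ and /o/) is in the target of rule 4 but the environment (between two vowels) is not met → [f].
/o/ (word-final): no rule targets it → [o].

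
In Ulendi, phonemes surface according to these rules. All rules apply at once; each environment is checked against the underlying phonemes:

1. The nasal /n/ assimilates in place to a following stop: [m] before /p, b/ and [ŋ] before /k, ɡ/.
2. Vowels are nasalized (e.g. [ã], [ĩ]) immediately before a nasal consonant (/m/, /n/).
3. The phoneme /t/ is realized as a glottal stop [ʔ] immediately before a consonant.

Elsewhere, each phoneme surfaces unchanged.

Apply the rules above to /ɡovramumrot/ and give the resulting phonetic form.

[ɡovrãmũmrot]

/o/ (between /ɡ/ and /v/) is in the target of rule 2 but the environment (before a nasal consonant) is not met → [o].
/a/ (between /r/ and /m/): before a nasal consonant, so rule 2 applies → [ã].
/u/ (between /m/ and /m/) occurs before a nasal consonant → [ũ] by rule 2.
/o/ (between /r/ and /t/) fails the environment for rule 2, so it stays [o].
/t/ (word-final) is in the target of rule 3 but the environment (immediately before a consonant) is not met → [t].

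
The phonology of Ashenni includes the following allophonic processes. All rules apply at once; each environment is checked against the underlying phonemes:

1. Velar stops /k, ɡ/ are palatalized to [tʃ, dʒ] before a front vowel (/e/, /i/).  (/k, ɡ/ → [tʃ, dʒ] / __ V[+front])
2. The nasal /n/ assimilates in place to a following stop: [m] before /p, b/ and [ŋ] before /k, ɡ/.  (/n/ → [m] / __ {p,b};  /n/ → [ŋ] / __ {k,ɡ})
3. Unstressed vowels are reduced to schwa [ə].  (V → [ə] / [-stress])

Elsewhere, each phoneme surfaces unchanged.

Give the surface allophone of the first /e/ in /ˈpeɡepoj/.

[e]

/e/ — between /p/ and /ɡ/; rule 3 does not apply here → [e].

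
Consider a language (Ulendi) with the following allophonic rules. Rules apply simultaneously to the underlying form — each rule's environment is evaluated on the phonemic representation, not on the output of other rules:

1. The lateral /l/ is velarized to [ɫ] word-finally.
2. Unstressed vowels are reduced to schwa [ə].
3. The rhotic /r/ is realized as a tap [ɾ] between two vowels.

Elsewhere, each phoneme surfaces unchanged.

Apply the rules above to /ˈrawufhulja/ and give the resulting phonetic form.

/r/ — word-initial; rule 3 does not apply here → [r].
/a/ (between /r/ and /w/): rule 2 targets it, but not in an unstressed syllable → unchanged [a].
/w/ (between /a/ and /u/): no rule targets it → [w].
/u/ (between /w/ and /f/): in an unstressed syllable, so rule 2 applies → [ə].
/f/ (between /u/ and /h/) is unaffected → [f].
/h/ (between /f/ and /u/): no rule targets it → [h].
Rule 2 applies to /u/ (between /h/ and /l/: in an unstressed syllable) → [ə].
/l/ (between /u/ and /j/) is in the target of rule 1 but the environment (word-finally) is not met → [l].
/j/ (between /l/ and /a/): no rule targets it → [j].
/a/ (word-final): in an unstressed syllable, so rule 2 applies → [ə].

[ˈrawəfhəljə]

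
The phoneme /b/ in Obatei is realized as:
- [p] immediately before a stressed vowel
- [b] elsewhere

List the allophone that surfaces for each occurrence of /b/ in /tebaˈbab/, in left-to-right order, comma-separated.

Occurrence 1 (position 3): no conditioning environment matches → elsewhere allophone [b].
Occurrence 2 (position 5): immediately before a stressed vowel → [p].
Occurrence 3 (position 7): no conditioning environment matches → elsewhere allophone [b].

[b], [p], [b]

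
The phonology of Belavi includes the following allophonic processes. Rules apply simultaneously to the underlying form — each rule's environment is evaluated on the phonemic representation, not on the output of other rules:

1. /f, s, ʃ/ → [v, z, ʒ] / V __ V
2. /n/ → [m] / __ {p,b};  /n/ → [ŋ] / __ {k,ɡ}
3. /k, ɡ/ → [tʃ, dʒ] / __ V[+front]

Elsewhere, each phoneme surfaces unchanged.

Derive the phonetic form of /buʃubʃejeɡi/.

[buʒubʃejedʒi]

/b/ (word-initial): no rule targets it → [b].
/u/ — not in any rule's target class → [u].
/ʃ/ meets the environment for rule 1 (between two vowels) → [ʒ].
/u/ (between /ʃ/ and /b/): no rule targets it → [u].
/b/ (between /u/ and /ʃ/): no rule targets it → [b].
/ʃ/ (between /b/ and /e/): rule 1 targets it, but not between two vowels → unchanged [ʃ].
/e/ (between /ʃ/ and /j/) is unaffected → [e].
/j/ (between /e/ and /e/): no rule targets it → [j].
/e/ (between /j/ and /ɡ/): no rule targets it → [e].
/ɡ/ (between /e/ and /i/): before a front vowel, so rule 3 applies → [dʒ].
/i/ (word-final) is unaffected → [i].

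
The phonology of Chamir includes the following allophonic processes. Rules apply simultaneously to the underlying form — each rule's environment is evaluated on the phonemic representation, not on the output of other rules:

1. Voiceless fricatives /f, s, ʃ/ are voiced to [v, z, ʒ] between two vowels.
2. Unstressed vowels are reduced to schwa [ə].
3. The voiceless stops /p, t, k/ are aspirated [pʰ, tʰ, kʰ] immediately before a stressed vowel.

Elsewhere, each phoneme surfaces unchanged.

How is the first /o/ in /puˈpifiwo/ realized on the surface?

/o/ (word-final): in an unstressed syllable, so rule 2 applies → [ə].

[ə]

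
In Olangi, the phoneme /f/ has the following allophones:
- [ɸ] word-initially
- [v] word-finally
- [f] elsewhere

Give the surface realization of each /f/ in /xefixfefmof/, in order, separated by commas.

[f], [f], [f], [v]

Occurrence 1 (position 3): no conditioning environment matches → elsewhere allophone [f].
Occurrence 2 (position 6): no conditioning environment matches → elsewhere allophone [f].
Occurrence 3 (position 8): no conditioning environment matches → elsewhere allophone [f].
Occurrence 4 (position 11): word-finally → [v].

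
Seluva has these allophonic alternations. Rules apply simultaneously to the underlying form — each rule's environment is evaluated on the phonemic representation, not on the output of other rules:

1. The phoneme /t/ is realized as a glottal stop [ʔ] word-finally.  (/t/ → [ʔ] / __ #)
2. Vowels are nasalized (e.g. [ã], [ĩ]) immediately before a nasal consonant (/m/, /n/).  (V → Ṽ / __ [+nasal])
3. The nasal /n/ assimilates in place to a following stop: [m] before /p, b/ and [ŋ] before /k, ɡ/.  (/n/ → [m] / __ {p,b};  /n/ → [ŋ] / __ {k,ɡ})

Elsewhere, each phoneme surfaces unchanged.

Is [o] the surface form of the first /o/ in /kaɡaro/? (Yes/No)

/o/ (word-final): rule 2 targets it, but not before a nasal consonant → unchanged [o].
The actual realization is [o], which matches [o].

Yes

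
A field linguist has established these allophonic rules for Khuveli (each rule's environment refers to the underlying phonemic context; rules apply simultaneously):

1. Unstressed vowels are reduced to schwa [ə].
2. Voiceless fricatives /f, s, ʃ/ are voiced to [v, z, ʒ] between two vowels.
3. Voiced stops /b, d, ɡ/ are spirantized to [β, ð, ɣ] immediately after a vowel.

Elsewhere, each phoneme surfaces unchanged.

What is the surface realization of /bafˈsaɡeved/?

/b/ — word-initial; rule 3 does not apply here → [b].
Rule 1 applies to /a/ (between /b/ and /f/: in an unstressed syllable) → [ə].
/f/ — between /a/ and /s/; rule 2 does not apply here → [f].
/s/ (between /f/ and /a/): rule 2 targets it, but not between two vowels → unchanged [s].
/a/ (between /s/ and /ɡ/) fails the environment for rule 1, so it stays [a].
/ɡ/ — between /a/ and /e/, immediately after a vowel — surfaces as [ɣ] (rule 3).
/e/ (between /ɡ/ and /v/) occurs in an unstressed syllable → [ə] by rule 1.
/v/ (between /e/ and /e/): no rule targets it → [v].
/e/ meets the environment for rule 1 (in an unstressed syllable) → [ə].
/d/ (word-final) occurs immediately after a vowel → [ð] by rule 3.

[bəfˈsaɣəvəð]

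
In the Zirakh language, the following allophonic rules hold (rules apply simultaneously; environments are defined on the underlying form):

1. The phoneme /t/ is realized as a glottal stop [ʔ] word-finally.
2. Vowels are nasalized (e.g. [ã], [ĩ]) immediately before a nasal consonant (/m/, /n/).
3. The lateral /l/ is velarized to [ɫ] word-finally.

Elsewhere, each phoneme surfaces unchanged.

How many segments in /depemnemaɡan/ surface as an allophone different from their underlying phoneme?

3

Segments that undergo a rule: /e/ → [ẽ] (rule 2); /e/ → [ẽ] (rule 2); /a/ → [ã] (rule 2).
All other segments surface unchanged.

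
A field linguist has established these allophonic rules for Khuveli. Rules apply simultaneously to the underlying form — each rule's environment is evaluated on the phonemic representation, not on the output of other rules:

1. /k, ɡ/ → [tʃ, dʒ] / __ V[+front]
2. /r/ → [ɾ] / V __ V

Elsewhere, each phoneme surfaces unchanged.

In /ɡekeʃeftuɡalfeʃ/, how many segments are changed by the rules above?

2

Segments that undergo a rule: /ɡ/ → [dʒ] (rule 1); /k/ → [tʃ] (rule 1).
All other segments surface unchanged.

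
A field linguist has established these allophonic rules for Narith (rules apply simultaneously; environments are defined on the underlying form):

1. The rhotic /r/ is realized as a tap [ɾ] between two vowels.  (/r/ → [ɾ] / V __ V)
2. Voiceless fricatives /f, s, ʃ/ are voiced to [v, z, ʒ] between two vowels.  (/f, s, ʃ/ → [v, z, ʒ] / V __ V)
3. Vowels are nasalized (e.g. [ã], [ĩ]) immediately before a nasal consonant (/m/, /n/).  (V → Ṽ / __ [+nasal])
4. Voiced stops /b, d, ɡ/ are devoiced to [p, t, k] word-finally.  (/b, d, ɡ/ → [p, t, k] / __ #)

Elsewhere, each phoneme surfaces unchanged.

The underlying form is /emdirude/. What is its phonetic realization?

[ẽmdiɾude]

/e/ meets the environment for rule 3 (before a nasal consonant) → [ẽ].
/m/ (between /e/ and /d/) is unaffected → [m].
/d/ (between /m/ and /i/) fails the environment for rule 4, so it stays [d].
/i/ — between /d/ and /r/; rule 3 does not apply here → [i].
/r/ — between /i/ and /u/, between two vowels — surfaces as [ɾ] (rule 1).
/u/ — between /r/ and /d/; rule 3 does not apply here → [u].
/d/ — between /u/ and /e/; rule 4 does not apply here → [d].
/e/ (word-final) is in the target of rule 3 but the environment (before a nasal consonant) is not met → [e].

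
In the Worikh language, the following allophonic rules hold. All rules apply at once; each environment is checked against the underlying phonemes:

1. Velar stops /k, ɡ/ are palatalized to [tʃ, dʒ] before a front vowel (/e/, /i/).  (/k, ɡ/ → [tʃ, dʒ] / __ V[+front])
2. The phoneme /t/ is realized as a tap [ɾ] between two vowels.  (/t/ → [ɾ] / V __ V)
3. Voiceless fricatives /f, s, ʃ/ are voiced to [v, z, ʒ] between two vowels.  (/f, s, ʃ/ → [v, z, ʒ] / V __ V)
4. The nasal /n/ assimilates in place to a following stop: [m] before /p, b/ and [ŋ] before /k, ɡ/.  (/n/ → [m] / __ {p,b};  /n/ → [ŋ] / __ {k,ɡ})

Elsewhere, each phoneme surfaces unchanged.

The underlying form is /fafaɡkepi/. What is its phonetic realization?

[favaɡtʃepi]

/f/ (word-initial) fails the environment for rule 3, so it stays [f].
/a/ (between /f/ and /f/) is unaffected → [a].
/f/ (between /a/ and /a/): between two vowels, so rule 3 applies → [v].
/a/ (between /f/ and /ɡ/): no rule targets it → [a].
/ɡ/ (between /a/ and /k/): rule 1 targets it, but not before a front vowel → unchanged [ɡ].
/k/ (between /ɡ/ and /e/): before a front vowel, so rule 1 applies → [tʃ].
/e/ (between /k/ and /p/) is unaffected → [e].
/p/ (between /e/ and /i/) is unaffected → [p].
/i/ (word-final): no rule targets it → [i].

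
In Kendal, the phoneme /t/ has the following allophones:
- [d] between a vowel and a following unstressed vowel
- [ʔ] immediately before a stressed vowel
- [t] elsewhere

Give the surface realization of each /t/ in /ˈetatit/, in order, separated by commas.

[d], [d], [t]

Occurrence 1 (position 2): between a vowel and a following unstressed vowel → [d].
Occurrence 2 (position 4): between a vowel and a following unstressed vowel → [d].
Occurrence 3 (position 6): no conditioning environment matches → elsewhere allophone [t].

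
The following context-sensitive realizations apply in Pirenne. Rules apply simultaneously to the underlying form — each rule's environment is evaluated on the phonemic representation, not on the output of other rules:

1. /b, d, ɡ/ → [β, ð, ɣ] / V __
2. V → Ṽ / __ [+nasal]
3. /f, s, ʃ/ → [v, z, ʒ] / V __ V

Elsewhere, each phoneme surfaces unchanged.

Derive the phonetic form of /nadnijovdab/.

/n/ — not in any rule's target class → [n].
/a/ (between /n/ and /d/): rule 2 targets it, but not before a nasal consonant → unchanged [a].
Rule 1 applies to /d/ (between /a/ and /n/: immediately after a vowel) → [ð].
/n/ stays [n].
/i/ — between /n/ and /j/; rule 2 does not apply here → [i].
/j/ (between /i/ and /o/) is unaffected → [j].
/o/ — between /j/ and /v/; rule 2 does not apply here → [o].
/v/ stays [v].
/d/ (between /v/ and /a/) fails the environment for rule 1, so it stays [d].
/a/ (between /d/ and /b/) is in the target of rule 2 but the environment (before a nasal consonant) is not met → [a].
/b/ — word-final, immediately after a vowel — surfaces as [β] (rule 1).

[naðnijovdaβ]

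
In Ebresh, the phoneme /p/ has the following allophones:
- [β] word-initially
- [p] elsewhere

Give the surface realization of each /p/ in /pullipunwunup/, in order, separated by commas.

[β], [p], [p]

Occurrence 1 (position 1): word-initially → [β].
Occurrence 2 (position 6): no conditioning environment matches → elsewhere allophone [p].
Occurrence 3 (position 13): no conditioning environment matches → elsewhere allophone [p].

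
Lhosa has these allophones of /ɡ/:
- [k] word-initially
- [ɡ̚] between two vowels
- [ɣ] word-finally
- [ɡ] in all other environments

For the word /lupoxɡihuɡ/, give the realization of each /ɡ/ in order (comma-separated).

Occurrence 1 (position 6): no conditioning environment matches → elsewhere allophone [ɡ].
Occurrence 2 (position 10): word-finally → [ɣ].

[ɡ], [ɣ]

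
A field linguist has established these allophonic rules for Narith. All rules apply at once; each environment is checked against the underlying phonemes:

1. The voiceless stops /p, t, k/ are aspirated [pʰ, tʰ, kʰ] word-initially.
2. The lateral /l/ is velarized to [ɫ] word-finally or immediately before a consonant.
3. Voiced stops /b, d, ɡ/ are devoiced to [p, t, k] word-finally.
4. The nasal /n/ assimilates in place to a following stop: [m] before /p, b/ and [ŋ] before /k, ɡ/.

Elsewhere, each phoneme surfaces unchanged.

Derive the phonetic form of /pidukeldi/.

/p/ meets the environment for rule 1 (word-initially) → [pʰ].
/i/ (between /p/ and /d/) is unaffected → [i].
/d/ (between /i/ and /u/) is in the target of rule 3 but the environment (word-finally) is not met → [d].
/u/ (between /d/ and /k/) is unaffected → [u].
/k/ (between /u/ and /e/) is in the target of rule 1 but the environment (word-initially) is not met → [k].
/e/ (between /k/ and /l/): no rule targets it → [e].
/l/ (between /e/ and /d/): word-finally or immediately before a consonant, so rule 2 applies → [ɫ].
/d/ (between /l/ and /i/) fails the environment for rule 3, so it stays [d].
/i/ — not in any rule's target class → [i].

[pʰidukeɫdi]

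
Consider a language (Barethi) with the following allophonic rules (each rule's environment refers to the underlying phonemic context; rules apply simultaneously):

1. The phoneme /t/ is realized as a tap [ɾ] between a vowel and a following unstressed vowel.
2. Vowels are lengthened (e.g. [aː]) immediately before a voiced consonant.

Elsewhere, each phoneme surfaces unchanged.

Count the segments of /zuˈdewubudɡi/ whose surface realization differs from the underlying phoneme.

Segments that undergo a rule: /u/ → [uː] (rule 2); /e/ → [eː] (rule 2); /u/ → [uː] (rule 2); /u/ → [uː] (rule 2).
All other segments surface unchanged.

4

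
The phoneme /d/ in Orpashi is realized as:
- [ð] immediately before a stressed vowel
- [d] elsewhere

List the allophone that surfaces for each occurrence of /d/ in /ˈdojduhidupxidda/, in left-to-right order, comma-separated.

Occurrence 1 (position 1): immediately before a stressed vowel → [ð].
Occurrence 2 (position 4): no conditioning environment matches → elsewhere allophone [d].
Occurrence 3 (position 8): no conditioning environment matches → elsewhere allophone [d].
Occurrence 4 (position 13): no conditioning environment matches → elsewhere allophone [d].
Occurrence 5 (position 14): no conditioning environment matches → elsewhere allophone [d].

[ð], [d], [d], [d], [d]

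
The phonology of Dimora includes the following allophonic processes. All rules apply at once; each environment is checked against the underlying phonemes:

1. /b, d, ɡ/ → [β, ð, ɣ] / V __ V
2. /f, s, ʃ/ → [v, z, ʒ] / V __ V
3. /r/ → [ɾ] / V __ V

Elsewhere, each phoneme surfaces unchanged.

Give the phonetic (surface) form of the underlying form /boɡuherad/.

[boɣuheɾad]

/b/ (word-initial): rule 1 targets it, but not between two vowels → unchanged [b].
/o/ (between /b/ and /ɡ/) is unaffected → [o].
/ɡ/ (between /o/ and /u/) occurs between two vowels → [ɣ] by rule 1.
/u/ stays [u].
/h/ (between /u/ and /e/) is unaffected → [h].
/e/ — not in any rule's target class → [e].
/r/ (between /e/ and /a/) occurs between two vowels → [ɾ] by rule 3.
/a/ stays [a].
/d/ (word-final): rule 1 targets it, but not between two vowels → unchanged [d].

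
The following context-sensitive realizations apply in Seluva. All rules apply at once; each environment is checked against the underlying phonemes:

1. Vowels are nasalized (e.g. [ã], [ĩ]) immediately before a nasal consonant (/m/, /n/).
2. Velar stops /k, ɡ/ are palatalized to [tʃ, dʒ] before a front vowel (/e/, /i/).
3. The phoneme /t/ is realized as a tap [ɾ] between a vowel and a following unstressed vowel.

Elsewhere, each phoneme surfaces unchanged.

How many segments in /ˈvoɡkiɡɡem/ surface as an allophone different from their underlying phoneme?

3

Segments that undergo a rule: /k/ → [tʃ] (rule 2); /ɡ/ → [dʒ] (rule 2); /e/ → [ẽ] (rule 1).
All other segments surface unchanged.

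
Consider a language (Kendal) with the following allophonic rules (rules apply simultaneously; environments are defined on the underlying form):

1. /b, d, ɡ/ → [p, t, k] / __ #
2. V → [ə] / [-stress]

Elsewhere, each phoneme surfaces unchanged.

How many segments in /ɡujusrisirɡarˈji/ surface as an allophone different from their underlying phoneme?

Segments that undergo a rule: /u/ → [ə] (rule 2); /u/ → [ə] (rule 2); /i/ → [ə] (rule 2); /i/ → [ə] (rule 2); /a/ → [ə] (rule 2).
All other segments surface unchanged.

5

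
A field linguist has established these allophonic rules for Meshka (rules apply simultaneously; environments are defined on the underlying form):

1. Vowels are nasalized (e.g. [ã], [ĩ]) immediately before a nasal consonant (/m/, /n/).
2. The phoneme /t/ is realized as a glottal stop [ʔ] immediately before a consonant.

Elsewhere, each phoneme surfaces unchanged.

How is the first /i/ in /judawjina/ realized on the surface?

[ĩ]

/i/ (between /j/ and /n/): before a nasal consonant, so rule 1 applies → [ĩ].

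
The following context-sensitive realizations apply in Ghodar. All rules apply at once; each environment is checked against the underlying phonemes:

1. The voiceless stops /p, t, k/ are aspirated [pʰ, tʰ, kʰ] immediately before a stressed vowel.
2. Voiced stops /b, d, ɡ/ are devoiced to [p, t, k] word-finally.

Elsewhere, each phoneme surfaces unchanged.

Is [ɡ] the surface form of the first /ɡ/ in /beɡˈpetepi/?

Yes

/ɡ/ (between /e/ and /p/) is in the target of rule 2 but the environment (word-finally) is not met → [ɡ].
The actual realization is [ɡ], which matches [ɡ].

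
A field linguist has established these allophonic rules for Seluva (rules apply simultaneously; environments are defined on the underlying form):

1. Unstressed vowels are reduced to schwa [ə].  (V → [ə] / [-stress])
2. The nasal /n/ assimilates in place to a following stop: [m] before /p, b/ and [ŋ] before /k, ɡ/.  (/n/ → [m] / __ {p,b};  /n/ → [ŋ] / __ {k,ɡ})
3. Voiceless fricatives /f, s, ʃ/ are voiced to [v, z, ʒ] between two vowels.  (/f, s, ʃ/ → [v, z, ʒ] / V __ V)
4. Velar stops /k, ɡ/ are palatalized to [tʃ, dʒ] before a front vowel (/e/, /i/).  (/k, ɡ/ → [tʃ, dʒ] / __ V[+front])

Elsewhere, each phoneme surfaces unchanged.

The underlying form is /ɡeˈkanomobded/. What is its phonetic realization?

/ɡ/ — word-initial, before a front vowel — surfaces as [dʒ] (rule 4).
Rule 1 applies to /e/ (between /ɡ/ and /k/: in an unstressed syllable) → [ə].
/k/ (between /e/ and /a/) is in the target of rule 4 but the environment (before a front vowel) is not met → [k].
/a/ — between /k/ and /n/; rule 1 does not apply here → [a].
/n/ (between /a/ and /o/) is in the target of rule 2 but the environment (before a labial or velar stop) is not met → [n].
/o/ meets the environment for rule 1 (in an unstressed syllable) → [ə].
/m/ stays [m].
Rule 1 applies to /o/ (between /m/ and /b/: in an unstressed syllable) → [ə].
/b/ — not in any rule's target class → [b].
/d/ — not in any rule's target class → [d].
Rule 1 applies to /e/ (between /d/ and /d/: in an unstressed syllable) → [ə].
/d/ stays [d].

[dʒəˈkanəməbdəd]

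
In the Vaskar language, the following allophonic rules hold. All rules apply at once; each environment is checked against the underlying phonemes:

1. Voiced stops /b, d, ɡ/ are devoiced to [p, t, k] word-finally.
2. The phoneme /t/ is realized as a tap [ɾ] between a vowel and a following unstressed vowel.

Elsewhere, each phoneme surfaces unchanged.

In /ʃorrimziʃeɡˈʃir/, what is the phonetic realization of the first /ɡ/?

/ɡ/ (between /e/ and /ʃ/) is in the target of rule 1 but the environment (word-finally) is not met → [ɡ].

[ɡ]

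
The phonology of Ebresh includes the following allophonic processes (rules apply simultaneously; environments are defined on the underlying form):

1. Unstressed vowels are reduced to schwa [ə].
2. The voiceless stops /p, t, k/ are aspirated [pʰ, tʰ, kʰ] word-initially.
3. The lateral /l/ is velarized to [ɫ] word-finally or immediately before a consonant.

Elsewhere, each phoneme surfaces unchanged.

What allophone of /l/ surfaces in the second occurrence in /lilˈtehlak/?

Rule 3 applies to /l/ (between /i/ and /t/: word-finally or immediately before a consonant) → [ɫ].

[ɫ]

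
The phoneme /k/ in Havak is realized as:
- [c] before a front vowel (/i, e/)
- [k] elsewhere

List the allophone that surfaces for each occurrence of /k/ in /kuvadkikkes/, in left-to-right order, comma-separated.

Occurrence 1 (position 1): no conditioning environment matches → elsewhere allophone [k].
Occurrence 2 (position 6): before a front vowel → [c].
Occurrence 3 (position 8): no conditioning environment matches → elsewhere allophone [k].
Occurrence 4 (position 9): before a front vowel → [c].

[k], [c], [k], [c]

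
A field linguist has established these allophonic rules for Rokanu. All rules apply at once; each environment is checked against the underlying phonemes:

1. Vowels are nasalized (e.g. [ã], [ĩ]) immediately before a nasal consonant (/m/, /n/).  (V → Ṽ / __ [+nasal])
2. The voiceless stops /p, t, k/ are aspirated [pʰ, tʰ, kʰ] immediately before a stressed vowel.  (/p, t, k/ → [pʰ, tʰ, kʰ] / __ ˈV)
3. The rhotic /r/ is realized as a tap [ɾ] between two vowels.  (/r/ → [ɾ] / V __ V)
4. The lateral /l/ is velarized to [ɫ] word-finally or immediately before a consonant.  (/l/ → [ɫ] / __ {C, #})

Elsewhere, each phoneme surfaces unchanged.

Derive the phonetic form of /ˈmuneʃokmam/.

/m/ (word-initial): no rule targets it → [m].
/u/ (between /m/ and /n/): before a nasal consonant, so rule 1 applies → [ũ].
/n/ (between /u/ and /e/) is unaffected → [n].
/e/ (between /n/ and /ʃ/) fails the environment for rule 1, so it stays [e].
/ʃ/ (between /e/ and /o/): no rule targets it → [ʃ].
/o/ — between /ʃ/ and /k/; rule 1 does not apply here → [o].
/k/ (between /o/ and /m/) is in the target of rule 2 but the environment (immediately before a stressed vowel) is not met → [k].
/m/ (between /k/ and /a/) is unaffected → [m].
/a/ (between /m/ and /m/) occurs before a nasal consonant → [ã] by rule 1.
/m/ stays [m].

[ˈmũneʃokmãm]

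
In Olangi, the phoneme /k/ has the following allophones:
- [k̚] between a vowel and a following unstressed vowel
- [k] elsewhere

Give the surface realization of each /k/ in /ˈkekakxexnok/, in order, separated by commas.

Occurrence 1 (position 1): no conditioning environment matches → elsewhere allophone [k].
Occurrence 2 (position 3): between a vowel and a following unstressed vowel → [k̚].
Occurrence 3 (position 5): no conditioning environment matches → elsewhere allophone [k].
Occurrence 4 (position 11): no conditioning environment matches → elsewhere allophone [k].

[k], [k̚], [k], [k]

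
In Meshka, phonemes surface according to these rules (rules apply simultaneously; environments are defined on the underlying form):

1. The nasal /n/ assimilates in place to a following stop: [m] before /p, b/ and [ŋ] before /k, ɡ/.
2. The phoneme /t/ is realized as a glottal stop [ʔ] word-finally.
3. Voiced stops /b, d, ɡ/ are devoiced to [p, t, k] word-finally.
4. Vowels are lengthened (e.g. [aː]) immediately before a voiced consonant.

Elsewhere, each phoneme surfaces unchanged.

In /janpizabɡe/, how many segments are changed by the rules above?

Segments that undergo a rule: /a/ → [aː] (rule 4); /n/ → [m] (rule 1); /i/ → [iː] (rule 4); /a/ → [aː] (rule 4).
All other segments surface unchanged.

4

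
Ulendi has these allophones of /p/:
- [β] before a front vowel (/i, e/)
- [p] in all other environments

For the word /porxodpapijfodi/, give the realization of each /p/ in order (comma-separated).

[p], [p], [β]

Occurrence 1 (position 1): no conditioning environment matches → elsewhere allophone [p].
Occurrence 2 (position 7): no conditioning environment matches → elsewhere allophone [p].
Occurrence 3 (position 9): before a front vowel (/i, e/) → [β].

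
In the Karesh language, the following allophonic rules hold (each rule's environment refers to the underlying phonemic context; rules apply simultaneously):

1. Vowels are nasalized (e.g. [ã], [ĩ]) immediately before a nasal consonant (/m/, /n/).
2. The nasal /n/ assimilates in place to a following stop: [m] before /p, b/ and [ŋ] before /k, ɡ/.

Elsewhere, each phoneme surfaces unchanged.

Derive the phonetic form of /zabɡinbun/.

/a/ (between /z/ and /b/): rule 1 targets it, but not before a nasal consonant → unchanged [a].
/i/ meets the environment for rule 1 (before a nasal consonant) → [ĩ].
/n/ (between /i/ and /b/): before a labial or velar stop, so rule 2 applies → [m].
/u/ — between /b/ and /n/, before a nasal consonant — surfaces as [ũ] (rule 1).
/n/ (word-final): rule 2 targets it, but not before a labial or velar stop → unchanged [n].

[zabɡĩmbũn]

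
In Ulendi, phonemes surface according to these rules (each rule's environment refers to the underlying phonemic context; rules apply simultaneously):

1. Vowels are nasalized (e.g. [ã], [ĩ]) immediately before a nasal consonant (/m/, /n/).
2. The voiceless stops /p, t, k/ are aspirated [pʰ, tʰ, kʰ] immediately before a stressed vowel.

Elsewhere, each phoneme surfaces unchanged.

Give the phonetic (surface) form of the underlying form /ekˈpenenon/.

[ekˈpʰẽnẽnõn]

/e/ (word-initial) fails the environment for rule 1, so it stays [e].
/k/ (between /e/ and /p/) fails the environment for rule 2, so it stays [k].
/p/ (between /k/ and /e/) occurs immediately before a stressed vowel → [pʰ] by rule 2.
/e/ (between /p/ and /n/): before a nasal consonant, so rule 1 applies → [ẽ].
/n/ (between /e/ and /e/): no rule targets it → [n].
/e/ — between /n/ and /n/, before a nasal consonant — surfaces as [ẽ] (rule 1).
/n/ — not in any rule's target class → [n].
/o/ (between /n/ and /n/) occurs before a nasal consonant → [õ] by rule 1.
/n/ (word-final) is unaffected → [n].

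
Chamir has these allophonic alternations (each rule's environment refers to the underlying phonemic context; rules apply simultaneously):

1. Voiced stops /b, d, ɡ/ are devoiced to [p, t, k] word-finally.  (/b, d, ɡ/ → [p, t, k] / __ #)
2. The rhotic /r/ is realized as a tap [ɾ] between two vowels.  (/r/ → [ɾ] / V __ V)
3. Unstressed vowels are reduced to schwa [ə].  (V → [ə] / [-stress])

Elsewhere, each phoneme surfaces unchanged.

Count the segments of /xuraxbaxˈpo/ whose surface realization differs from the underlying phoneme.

4

Segments that undergo a rule: /u/ → [ə] (rule 3); /r/ → [ɾ] (rule 2); /a/ → [ə] (rule 3); /a/ → [ə] (rule 3).
All other segments surface unchanged.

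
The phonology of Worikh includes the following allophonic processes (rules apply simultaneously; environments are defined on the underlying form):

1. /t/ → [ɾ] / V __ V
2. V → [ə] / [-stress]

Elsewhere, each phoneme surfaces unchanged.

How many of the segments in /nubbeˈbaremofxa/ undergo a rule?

5

Segments that undergo a rule: /u/ → [ə] (rule 2); /e/ → [ə] (rule 2); /e/ → [ə] (rule 2); /o/ → [ə] (rule 2); /a/ → [ə] (rule 2).
All other segments surface unchanged.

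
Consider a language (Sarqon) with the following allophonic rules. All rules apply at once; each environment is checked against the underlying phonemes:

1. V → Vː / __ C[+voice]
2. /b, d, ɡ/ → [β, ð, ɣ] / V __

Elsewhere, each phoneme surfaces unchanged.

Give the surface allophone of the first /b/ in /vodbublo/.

[b]

/b/ (between /d/ and /u/): rule 2 targets it, but not immediately after a vowel → unchanged [b].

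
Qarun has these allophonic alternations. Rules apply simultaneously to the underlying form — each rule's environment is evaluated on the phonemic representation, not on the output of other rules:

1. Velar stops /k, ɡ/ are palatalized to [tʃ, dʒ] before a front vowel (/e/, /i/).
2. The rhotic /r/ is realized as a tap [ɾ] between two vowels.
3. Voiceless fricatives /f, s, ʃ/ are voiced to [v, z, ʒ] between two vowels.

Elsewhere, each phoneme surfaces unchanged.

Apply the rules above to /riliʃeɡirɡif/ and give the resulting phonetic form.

[riliʒedʒirdʒif]

/r/ (word-initial): rule 2 targets it, but not between two vowels → unchanged [r].
/ʃ/ (between /i/ and /e/) occurs between two vowels → [ʒ] by rule 3.
/ɡ/ — between /e/ and /i/, before a front vowel — surfaces as [dʒ] (rule 1).
/r/ (between /i/ and /ɡ/) fails the environment for rule 2, so it stays [r].
/ɡ/ — between /r/ and /i/, before a front vowel — surfaces as [dʒ] (rule 1).
/f/ (word-final): rule 3 targets it, but not between two vowels → unchanged [f].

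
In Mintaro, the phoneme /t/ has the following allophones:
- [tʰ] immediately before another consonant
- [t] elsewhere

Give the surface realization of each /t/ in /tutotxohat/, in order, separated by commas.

[t], [t], [tʰ], [t]

Occurrence 1 (position 1): no conditioning environment matches → elsewhere allophone [t].
Occurrence 2 (position 3): no conditioning environment matches → elsewhere allophone [t].
Occurrence 3 (position 5): immediately before another consonant → [tʰ].
Occurrence 4 (position 10): no conditioning environment matches → elsewhere allophone [t].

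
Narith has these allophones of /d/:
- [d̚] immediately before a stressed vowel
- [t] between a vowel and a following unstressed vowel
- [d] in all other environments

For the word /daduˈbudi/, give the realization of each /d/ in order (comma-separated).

Occurrence 1 (position 1): no conditioning environment matches → elsewhere allophone [d].
Occurrence 2 (position 3): between a vowel and a following unstressed vowel → [t].
Occurrence 3 (position 7): between a vowel and a following unstressed vowel → [t].

[d], [t], [t]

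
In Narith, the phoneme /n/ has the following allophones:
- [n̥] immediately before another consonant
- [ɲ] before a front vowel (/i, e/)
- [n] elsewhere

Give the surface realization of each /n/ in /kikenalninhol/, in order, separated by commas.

[n], [ɲ], [n̥]

Occurrence 1 (position 5): no conditioning environment matches → elsewhere allophone [n].
Occurrence 2 (position 8): before a front vowel (/i, e/) → [ɲ].
Occurrence 3 (position 10): immediately before another consonant → [n̥].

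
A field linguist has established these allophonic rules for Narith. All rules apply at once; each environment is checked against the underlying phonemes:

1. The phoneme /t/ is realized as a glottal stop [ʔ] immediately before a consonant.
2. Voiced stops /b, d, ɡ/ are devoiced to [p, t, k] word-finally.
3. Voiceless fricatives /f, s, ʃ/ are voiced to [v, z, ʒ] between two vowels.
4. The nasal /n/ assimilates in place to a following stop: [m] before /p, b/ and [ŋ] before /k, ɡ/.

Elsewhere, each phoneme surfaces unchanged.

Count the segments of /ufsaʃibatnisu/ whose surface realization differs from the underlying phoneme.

Segments that undergo a rule: /ʃ/ → [ʒ] (rule 3); /t/ → [ʔ] (rule 1); /s/ → [z] (rule 3).
All other segments surface unchanged.

3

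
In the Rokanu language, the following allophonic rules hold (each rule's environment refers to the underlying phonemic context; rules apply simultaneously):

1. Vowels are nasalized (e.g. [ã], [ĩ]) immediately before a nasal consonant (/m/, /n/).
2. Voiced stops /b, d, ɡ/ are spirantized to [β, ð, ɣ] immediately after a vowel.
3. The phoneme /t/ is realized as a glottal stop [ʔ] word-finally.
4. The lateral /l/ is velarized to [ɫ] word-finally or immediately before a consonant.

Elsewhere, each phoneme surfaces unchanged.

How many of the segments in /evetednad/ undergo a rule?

2

Segments that undergo a rule: /d/ → [ð] (rule 2); /d/ → [ð] (rule 2).
All other segments surface unchanged.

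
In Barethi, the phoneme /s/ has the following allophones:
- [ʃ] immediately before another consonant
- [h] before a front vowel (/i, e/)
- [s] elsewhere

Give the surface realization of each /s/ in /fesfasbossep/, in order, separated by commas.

[ʃ], [ʃ], [ʃ], [h]

Occurrence 1 (position 3): immediately before another consonant → [ʃ].
Occurrence 2 (position 6): immediately before another consonant → [ʃ].
Occurrence 3 (position 9): immediately before another consonant → [ʃ].
Occurrence 4 (position 10): before a front vowel (/i, e/) → [h].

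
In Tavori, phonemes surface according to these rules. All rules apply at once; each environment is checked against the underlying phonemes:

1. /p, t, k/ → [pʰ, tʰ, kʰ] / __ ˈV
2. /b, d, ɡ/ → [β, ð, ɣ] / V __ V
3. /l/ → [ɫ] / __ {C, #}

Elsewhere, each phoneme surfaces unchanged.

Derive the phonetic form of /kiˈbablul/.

[kiˈβabluɫ]

/k/ — word-initial; rule 1 does not apply here → [k].
/i/ (between /k/ and /b/) is unaffected → [i].
/b/ (between /i/ and /a/): between two vowels, so rule 2 applies → [β].
/a/ (between /b/ and /b/): no rule targets it → [a].
/b/ (between /a/ and /l/): rule 2 targets it, but not between two vowels → unchanged [b].
/l/ — between /b/ and /u/; rule 3 does not apply here → [l].
/u/ stays [u].
/l/ meets the environment for rule 3 (word-finally or immediately before a consonant) → [ɫ].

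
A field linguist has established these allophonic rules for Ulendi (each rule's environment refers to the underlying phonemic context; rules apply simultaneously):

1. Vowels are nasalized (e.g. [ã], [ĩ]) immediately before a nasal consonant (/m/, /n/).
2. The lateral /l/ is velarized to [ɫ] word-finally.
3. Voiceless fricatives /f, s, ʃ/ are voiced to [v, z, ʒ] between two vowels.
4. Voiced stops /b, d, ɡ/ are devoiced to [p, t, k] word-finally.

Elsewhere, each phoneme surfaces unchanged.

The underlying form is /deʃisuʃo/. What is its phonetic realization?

[deʒizuʒo]

/d/ (word-initial) fails the environment for rule 4, so it stays [d].
/e/ (between /d/ and /ʃ/) fails the environment for rule 1, so it stays [e].
/ʃ/ (between /e/ and /i/): between two vowels, so rule 3 applies → [ʒ].
/i/ (between /ʃ/ and /s/) fails the environment for rule 1, so it stays [i].
/s/ — between /i/ and /u/, between two vowels — surfaces as [z] (rule 3).
/u/ (between /s/ and /ʃ/) fails the environment for rule 1, so it stays [u].
Rule 3 applies to /ʃ/ (between /u/ and /o/: between two vowels) → [ʒ].
/o/ (word-final) fails the environment for rule 1, so it stays [o].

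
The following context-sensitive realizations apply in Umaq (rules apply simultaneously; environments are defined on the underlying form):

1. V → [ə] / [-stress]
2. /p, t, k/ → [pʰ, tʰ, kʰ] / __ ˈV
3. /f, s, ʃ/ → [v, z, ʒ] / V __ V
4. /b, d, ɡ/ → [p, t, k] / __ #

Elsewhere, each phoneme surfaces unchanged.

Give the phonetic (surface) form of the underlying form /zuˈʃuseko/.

/z/ stays [z].
/u/ (between /z/ and /ʃ/): in an unstressed syllable, so rule 1 applies → [ə].
/ʃ/ (between /u/ and /u/) occurs between two vowels → [ʒ] by rule 3.
/u/ (between /ʃ/ and /s/): rule 1 targets it, but not in an unstressed syllable → unchanged [u].
/s/ (between /u/ and /e/): between two vowels, so rule 3 applies → [z].
/e/ — between /s/ and /k/, in an unstressed syllable — surfaces as [ə] (rule 1).
/k/ (between /e/ and /o/) is in the target of rule 2 but the environment (immediately before a stressed vowel) is not met → [k].
/o/ (word-final): in an unstressed syllable, so rule 1 applies → [ə].

[zəˈʒuzəkə]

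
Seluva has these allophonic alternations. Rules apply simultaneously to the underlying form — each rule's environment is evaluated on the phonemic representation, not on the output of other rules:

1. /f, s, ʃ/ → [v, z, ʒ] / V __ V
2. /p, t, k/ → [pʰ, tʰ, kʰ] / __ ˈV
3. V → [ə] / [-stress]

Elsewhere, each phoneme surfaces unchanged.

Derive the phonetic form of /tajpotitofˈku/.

/t/ (word-initial) is in the target of rule 2 but the environment (immediately before a stressed vowel) is not met → [t].
/a/ (between /t/ and /j/): in an unstressed syllable, so rule 3 applies → [ə].
/j/ (between /a/ and /p/) is unaffected → [j].
/p/ — between /j/ and /o/; rule 2 does not apply here → [p].
/o/ (between /p/ and /t/): in an unstressed syllable, so rule 3 applies → [ə].
/t/ (between /o/ and /i/): rule 2 targets it, but not immediately before a stressed vowel → unchanged [t].
Rule 3 applies to /i/ (between /t/ and /t/: in an unstressed syllable) → [ə].
/t/ — between /i/ and /o/; rule 2 does not apply here → [t].
/o/ (between /t/ and /f/) occurs in an unstressed syllable → [ə] by rule 3.
/f/ (between /o/ and /k/) is in the target of rule 1 but the environment (between two vowels) is not met → [f].
/k/ (between /f/ and /u/) occurs immediately before a stressed vowel → [kʰ] by rule 2.
/u/ (word-final) is in the target of rule 3 but the environment (in an unstressed syllable) is not met → [u].

[təjpətətəfˈkʰu]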